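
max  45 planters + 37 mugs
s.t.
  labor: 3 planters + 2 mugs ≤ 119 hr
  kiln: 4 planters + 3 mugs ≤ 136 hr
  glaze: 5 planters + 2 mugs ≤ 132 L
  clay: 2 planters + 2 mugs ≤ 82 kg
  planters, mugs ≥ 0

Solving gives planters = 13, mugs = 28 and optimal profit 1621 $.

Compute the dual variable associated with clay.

6.5

At the optimum: labor uses 95 of 119 (slack = 24); kiln uses 136 of 136 (binding); glaze uses 121 of 132 (slack = 11); clay uses 82 of 82 (binding).
By complementary slackness, y = 0 for the non-binding constraints.
The binding rows give the dual system: 4·y_kiln + 2·y_clay = 45 and 3·y_kiln + 2·y_clay = 37.
Solving: y_kiln = 8, y_clay = 6.5.
Shadow price of clay = 6.5.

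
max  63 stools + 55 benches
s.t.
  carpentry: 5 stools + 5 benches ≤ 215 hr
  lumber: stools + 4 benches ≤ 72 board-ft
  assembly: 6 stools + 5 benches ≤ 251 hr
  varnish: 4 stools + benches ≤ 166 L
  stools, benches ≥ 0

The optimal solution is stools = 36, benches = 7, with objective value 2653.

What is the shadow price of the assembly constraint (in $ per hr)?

At the optimum: carpentry uses 215 of 215 (binding); lumber uses 64 of 72 (slack = 8); assembly uses 251 of 251 (binding); varnish uses 151 of 166 (slack = 15).
Slack constraints have shadow price 0 (complementary slackness).
Dual feasibility on the basic columns requires 5·y_carpentry + 6·y_assembly = 63, 5·y_carpentry + 5·y_assembly = 55.
This yields shadow prices y_carpentry = 3, y_assembly = 8.
Shadow price of assembly = 8.

8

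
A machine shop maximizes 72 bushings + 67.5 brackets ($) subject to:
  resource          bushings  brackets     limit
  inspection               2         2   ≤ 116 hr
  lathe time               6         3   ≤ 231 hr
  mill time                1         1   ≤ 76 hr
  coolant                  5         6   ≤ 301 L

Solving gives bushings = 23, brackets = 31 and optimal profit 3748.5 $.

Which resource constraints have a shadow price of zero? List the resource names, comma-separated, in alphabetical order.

inspection: 108/116 (slack 8)
lathe time: 231/231 (binding)
mill time: 54/76 (slack 22)
coolant: 301/301 (binding)
By complementary slackness, a constraint with positive slack has shadow price 0 → inspection, mill time.

inspection, mill time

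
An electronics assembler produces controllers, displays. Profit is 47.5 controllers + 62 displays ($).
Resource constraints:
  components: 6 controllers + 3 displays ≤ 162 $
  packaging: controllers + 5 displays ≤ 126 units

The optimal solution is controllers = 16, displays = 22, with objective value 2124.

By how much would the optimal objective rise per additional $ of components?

Both components and packaging are binding at x*.
Dual feasibility on the basic columns requires 6·y_components + 1·y_packaging = 47.5, 3·y_components + 5·y_packaging = 62.
This yields shadow prices y_components = 6.5, y_packaging = 8.5.
Shadow price of components = 6.5.

6.5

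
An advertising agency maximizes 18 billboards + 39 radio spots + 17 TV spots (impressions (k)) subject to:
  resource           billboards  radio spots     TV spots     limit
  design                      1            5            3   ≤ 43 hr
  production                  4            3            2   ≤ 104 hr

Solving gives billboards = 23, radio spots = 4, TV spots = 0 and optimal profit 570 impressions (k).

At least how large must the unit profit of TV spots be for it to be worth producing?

24

Both design and production are binding at x*.
The binding rows give the dual system: 1·y_design + 4·y_production = 18 and 5·y_design + 3·y_production = 39.
This yields shadow prices y_design = 6, y_production = 3.
TV spots enters the basis when its profit ≥ yᵀa₃ = 6·3 + 3·2 = 24.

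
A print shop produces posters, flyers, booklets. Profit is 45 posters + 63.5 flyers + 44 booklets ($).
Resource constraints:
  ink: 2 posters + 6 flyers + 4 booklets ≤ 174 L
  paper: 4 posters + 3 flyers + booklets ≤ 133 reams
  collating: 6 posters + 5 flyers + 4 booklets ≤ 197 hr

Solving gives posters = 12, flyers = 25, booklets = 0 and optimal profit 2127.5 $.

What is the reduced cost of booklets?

-2

Check each constraint at x*: ink 174/174 (tight); paper 123/133 (slack 10); collating 197/197 (tight).
Since paper is not tight, its dual is 0.
Dual feasibility on the basic columns requires 2·y_ink + 6·y_collating = 45, 6·y_ink + 5·y_collating = 63.5.
This yields shadow prices y_ink = 6, y_collating = 5.5.
Reduced cost of booklets: c₃ − yᵀa₃ = 44 − (6·4 + 5.5·4) = 44 − 46 = -2.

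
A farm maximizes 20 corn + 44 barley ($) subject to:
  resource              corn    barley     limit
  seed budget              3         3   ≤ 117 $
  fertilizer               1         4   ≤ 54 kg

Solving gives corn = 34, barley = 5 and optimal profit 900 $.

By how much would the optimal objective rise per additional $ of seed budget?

At the optimum: seed budget uses 117 of 117 (binding); fertilizer uses 54 of 54 (binding).
From A_Bᵀ y = c: 3·y_seed budget + 1·y_fertilizer = 20; 3·y_seed budget + 4·y_fertilizer = 44.
→ y_seed budget = 4 and y_fertilizer = 8.
Shadow price of seed budget = 4.

4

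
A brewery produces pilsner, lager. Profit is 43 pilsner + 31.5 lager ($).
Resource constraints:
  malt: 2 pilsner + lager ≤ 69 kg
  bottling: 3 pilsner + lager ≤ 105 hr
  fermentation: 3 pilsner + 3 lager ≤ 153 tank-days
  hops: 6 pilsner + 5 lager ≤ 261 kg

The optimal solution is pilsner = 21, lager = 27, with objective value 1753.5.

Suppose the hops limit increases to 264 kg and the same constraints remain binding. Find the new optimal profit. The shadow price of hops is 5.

Δb = 3, so new z* = 1753.5 + (5)·(3) = 1753.5 + 15 = 1768.5.

1768.5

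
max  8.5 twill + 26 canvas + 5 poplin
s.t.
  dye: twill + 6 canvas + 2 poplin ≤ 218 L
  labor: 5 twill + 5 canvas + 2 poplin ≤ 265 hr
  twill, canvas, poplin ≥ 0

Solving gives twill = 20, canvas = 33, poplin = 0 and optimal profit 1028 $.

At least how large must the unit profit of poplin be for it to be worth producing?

9

At the optimum: dye uses 218 of 218 (binding); labor uses 265 of 265 (binding).
The binding rows give the dual system: 1·y_dye + 5·y_labor = 8.5 and 6·y_dye + 5·y_labor = 26.
Solving: y_dye = 3.5, y_labor = 1.
poplin enters the basis when its profit ≥ yᵀa₃ = 3.5·2 + 1·2 = 9.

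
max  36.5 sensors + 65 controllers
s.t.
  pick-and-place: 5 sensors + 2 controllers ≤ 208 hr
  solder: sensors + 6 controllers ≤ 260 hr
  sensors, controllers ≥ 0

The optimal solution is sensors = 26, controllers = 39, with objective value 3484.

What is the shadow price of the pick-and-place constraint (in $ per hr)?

Both pick-and-place and solder are binding at x*.
The binding rows give the dual system: 5·y_pick-and-place + 1·y_solder = 36.5 and 2·y_pick-and-place + 6·y_solder = 65.
Solving: y_pick-and-place = 5.5, y_solder = 9.
Shadow price of pick-and-place = 5.5.

5.5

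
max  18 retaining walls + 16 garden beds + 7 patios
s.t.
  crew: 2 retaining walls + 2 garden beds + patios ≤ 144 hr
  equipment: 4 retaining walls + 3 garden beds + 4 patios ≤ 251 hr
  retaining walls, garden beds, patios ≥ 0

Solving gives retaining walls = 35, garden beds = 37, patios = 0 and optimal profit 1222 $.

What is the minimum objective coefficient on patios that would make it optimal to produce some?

13

Check each constraint at x*: crew 144/144 (tight); equipment 251/251 (tight).
From A_Bᵀ y = c: 2·y_crew + 4·y_equipment = 18; 2·y_crew + 3·y_equipment = 16.
This yields shadow prices y_crew = 5, y_equipment = 2.
patios enters the basis when its profit ≥ yᵀa₃ = 5·1 + 2·4 = 13.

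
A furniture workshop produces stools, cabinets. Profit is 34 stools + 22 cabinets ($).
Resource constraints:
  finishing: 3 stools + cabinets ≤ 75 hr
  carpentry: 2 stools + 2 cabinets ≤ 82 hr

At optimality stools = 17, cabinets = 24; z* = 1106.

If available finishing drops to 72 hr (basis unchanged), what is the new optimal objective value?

1088

At the optimum: finishing uses 75 of 75 (binding); carpentry uses 82 of 82 (binding).
Dual feasibility on the basic columns requires 3·y_finishing + 2·y_carpentry = 34, 1·y_finishing + 2·y_carpentry = 22.
→ y_finishing = 6 and y_carpentry = 8.
Δz = y_finishing·Δb = 6 × (-3) = -18, so new z* = 1106 − 18 = 1088.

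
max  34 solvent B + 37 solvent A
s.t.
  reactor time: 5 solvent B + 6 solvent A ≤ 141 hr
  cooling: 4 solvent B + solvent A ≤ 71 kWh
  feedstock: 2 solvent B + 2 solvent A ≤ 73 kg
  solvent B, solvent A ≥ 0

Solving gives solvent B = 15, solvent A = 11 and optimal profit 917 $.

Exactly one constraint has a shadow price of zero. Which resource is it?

feedstock

reactor time: 141/141 (binding)
cooling: 71/71 (binding)
feedstock: 52/73 (slack 21)
By complementary slackness, a constraint with positive slack has shadow price 0 → feedstock.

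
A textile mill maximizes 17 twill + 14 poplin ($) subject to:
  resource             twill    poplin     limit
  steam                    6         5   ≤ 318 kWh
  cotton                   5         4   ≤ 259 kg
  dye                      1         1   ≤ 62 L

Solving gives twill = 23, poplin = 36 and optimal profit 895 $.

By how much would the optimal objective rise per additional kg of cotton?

1

Binding: steam and cotton. Non-binding: dye (3 unused).
By complementary slackness, y = 0 for the non-binding constraint.
The binding rows give the dual system: 6·y_steam + 5·y_cotton = 17 and 5·y_steam + 4·y_cotton = 14.
This yields shadow prices y_steam = 2, y_cotton = 1.
Shadow price of cotton = 1.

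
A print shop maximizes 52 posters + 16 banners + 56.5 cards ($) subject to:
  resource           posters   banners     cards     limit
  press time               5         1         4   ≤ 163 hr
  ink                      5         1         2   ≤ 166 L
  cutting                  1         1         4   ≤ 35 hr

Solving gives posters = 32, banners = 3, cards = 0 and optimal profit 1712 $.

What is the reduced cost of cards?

-7.5

Binding: press time and cutting. Non-binding: ink (3 unused).
By complementary slackness, y = 0 for the non-binding constraint.
The binding rows give the dual system: 5·y_press time + 1·y_cutting = 52 and 1·y_press time + 1·y_cutting = 16.
Solving: y_press time = 9, y_cutting = 7.
Reduced cost of cards: c₃ − yᵀa₃ = 56.5 − (9·4 + 7·4) = 56.5 − 64 = -7.5.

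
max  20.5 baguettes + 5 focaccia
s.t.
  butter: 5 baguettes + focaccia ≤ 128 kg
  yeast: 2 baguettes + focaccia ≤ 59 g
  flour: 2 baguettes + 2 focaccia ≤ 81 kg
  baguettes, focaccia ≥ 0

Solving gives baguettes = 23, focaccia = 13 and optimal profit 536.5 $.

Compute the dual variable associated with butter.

3.5

Binding: butter and yeast. Non-binding: flour (9 unused).
Since flour is not tight, its dual is 0.
Dual feasibility on the basic columns requires 5·y_butter + 2·y_yeast = 20.5, 1·y_butter + 1·y_yeast = 5.
This yields shadow prices y_butter = 3.5, y_yeast = 1.5.
Shadow price of butter = 3.5.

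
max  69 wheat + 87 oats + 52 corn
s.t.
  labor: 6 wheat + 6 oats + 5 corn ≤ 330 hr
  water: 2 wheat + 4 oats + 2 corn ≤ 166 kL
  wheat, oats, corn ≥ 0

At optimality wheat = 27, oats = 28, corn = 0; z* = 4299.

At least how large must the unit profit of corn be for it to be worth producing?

Check each constraint at x*: labor 330/330 (tight); water 166/166 (tight).
The binding rows give the dual system: 6·y_labor + 2·y_water = 69 and 6·y_labor + 4·y_water = 87.
This yields shadow prices y_labor = 8.5, y_water = 9.
corn enters the basis when its profit ≥ yᵀa₃ = 8.5·5 + 9·2 = 60.5.

60.5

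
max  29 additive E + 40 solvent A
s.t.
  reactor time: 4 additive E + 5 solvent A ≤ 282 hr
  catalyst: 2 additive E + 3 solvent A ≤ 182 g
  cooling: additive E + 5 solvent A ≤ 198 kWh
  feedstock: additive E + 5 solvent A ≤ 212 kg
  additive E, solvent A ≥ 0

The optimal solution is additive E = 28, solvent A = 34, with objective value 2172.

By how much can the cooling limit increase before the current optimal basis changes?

Binding constraints: reactor time, cooling. The basis is B = [[4,5],[1,5]] with det 15.
Per unit increase in cooling, x* moves by d = (-0.3333, 0.2667).
The basis stays optimal until feedstock becomes binding; allowable increase = 14 kWh.

14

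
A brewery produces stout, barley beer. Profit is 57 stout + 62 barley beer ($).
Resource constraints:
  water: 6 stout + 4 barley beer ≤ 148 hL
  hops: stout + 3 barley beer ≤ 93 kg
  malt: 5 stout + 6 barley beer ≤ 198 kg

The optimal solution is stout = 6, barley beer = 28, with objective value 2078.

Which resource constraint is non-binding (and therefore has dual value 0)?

hops

water: 148/148 (binding)
hops: 90/93 (slack 3)
malt: 198/198 (binding)
By complementary slackness, a constraint with positive slack has shadow price 0 → hops.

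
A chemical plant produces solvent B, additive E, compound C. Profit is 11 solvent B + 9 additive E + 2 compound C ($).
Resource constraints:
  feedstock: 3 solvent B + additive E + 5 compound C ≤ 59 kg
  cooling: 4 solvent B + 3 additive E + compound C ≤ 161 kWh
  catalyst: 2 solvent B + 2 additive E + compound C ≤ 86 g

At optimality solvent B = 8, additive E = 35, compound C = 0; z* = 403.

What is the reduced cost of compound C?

Check each constraint at x*: feedstock 59/59 (tight); cooling 137/161 (slack 24); catalyst 86/86 (tight).
By complementary slackness, y = 0 for the non-binding constraint.
From A_Bᵀ y = c: 3·y_feedstock + 2·y_catalyst = 11; 1·y_feedstock + 2·y_catalyst = 9.
This yields shadow prices y_feedstock = 1, y_catalyst = 4.
Reduced cost of compound C: c₃ − yᵀa₃ = 2 − (1·5 + 4·1) = 2 − 9 = -7.

-7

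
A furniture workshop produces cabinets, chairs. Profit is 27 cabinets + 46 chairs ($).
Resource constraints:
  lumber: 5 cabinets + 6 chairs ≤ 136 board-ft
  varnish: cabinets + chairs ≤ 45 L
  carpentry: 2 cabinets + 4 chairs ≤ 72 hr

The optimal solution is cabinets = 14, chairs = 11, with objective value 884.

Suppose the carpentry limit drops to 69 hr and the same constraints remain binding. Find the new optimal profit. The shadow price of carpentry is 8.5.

858.5

Δb = -3, so new z* = 884 + (8.5)·(-3) = 884 − 25.5 = 858.5.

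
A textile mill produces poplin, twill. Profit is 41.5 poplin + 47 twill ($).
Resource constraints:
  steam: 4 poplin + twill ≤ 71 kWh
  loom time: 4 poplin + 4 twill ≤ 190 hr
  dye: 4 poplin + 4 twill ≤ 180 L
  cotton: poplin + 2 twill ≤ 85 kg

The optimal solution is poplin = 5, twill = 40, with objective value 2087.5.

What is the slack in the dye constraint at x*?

0

dye used = 4·5 + 4·40 = 180; slack = 180 − 180 = 0.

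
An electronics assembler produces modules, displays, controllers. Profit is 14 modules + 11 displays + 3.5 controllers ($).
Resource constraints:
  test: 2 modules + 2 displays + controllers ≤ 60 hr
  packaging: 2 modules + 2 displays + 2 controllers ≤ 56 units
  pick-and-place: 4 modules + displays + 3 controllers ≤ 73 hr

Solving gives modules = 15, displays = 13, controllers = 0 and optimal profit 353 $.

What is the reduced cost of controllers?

Binding: packaging and pick-and-place. Non-binding: test (4 unused).
Slack constraints have shadow price 0 (complementary slackness).
The binding rows give the dual system: 2·y_packaging + 4·y_pick-and-place = 14 and 2·y_packaging + 1·y_pick-and-place = 11.
Solving: y_packaging = 5, y_pick-and-place = 1.
Reduced cost of controllers: c₃ − yᵀa₃ = 3.5 − (5·2 + 1·3) = 3.5 − 13 = -9.5.

-9.5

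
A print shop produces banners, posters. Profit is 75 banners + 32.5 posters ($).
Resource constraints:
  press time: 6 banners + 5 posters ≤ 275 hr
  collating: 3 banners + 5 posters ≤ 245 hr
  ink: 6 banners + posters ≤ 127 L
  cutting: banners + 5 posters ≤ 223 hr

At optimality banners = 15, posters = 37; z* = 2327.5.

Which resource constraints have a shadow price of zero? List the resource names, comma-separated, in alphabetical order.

collating, cutting

press time: 275/275 (binding)
collating: 230/245 (slack 15)
ink: 127/127 (binding)
cutting: 200/223 (slack 23)
By complementary slackness, a constraint with positive slack has shadow price 0 → collating, cutting.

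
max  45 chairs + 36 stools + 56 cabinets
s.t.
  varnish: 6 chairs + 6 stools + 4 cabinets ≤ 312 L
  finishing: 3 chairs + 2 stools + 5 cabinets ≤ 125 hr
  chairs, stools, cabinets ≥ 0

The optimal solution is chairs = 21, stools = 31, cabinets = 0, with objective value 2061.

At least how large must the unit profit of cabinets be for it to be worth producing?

At the optimum: varnish uses 312 of 312 (binding); finishing uses 125 of 125 (binding).
From A_Bᵀ y = c: 6·y_varnish + 3·y_finishing = 45; 6·y_varnish + 2·y_finishing = 36.
→ y_varnish = 3 and y_finishing = 9.
cabinets enters the basis when its profit ≥ yᵀa₃ = 3·4 + 9·5 = 57.

57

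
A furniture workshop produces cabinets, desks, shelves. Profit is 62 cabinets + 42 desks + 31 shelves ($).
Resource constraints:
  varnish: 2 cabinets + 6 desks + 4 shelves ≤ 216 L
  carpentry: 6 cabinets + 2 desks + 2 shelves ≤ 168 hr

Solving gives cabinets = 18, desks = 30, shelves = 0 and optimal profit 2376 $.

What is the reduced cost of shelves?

-3

Both varnish and carpentry are binding at x*.
The binding rows give the dual system: 2·y_varnish + 6·y_carpentry = 62 and 6·y_varnish + 2·y_carpentry = 42.
Solving: y_varnish = 4, y_carpentry = 9.
Reduced cost of shelves: c₃ − yᵀa₃ = 31 − (4·4 + 9·2) = 31 − 34 = -3.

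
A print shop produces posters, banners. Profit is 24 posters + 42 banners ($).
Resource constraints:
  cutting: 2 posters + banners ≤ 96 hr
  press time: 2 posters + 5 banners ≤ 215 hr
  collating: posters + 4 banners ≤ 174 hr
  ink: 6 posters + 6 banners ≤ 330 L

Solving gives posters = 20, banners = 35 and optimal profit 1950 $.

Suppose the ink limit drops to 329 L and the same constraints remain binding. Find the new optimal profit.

Check each constraint at x*: cutting 75/96 (slack 21); press time 215/215 (tight); collating 160/174 (slack 14); ink 330/330 (tight).
Slack constraints have shadow price 0 (complementary slackness).
Dual feasibility on the basic columns requires 2·y_press time + 6·y_ink = 24, 5·y_press time + 6·y_ink = 42.
Solving: y_press time = 6, y_ink = 2.
Δz = y_ink·Δb = 2 × (-1) = -2, so new z* = 1950 − 2 = 1948.

1948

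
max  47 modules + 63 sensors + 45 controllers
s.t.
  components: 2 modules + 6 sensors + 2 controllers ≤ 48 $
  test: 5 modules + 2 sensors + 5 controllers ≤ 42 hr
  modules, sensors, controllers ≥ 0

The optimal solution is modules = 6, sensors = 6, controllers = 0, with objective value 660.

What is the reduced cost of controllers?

-2

Both components and test are binding at x*.
From A_Bᵀ y = c: 2·y_components + 5·y_test = 47; 6·y_components + 2·y_test = 63.
→ y_components = 8.5 and y_test = 6.
Reduced cost of controllers: c₃ − yᵀa₃ = 45 − (8.5·2 + 6·5) = 45 − 47 = -2.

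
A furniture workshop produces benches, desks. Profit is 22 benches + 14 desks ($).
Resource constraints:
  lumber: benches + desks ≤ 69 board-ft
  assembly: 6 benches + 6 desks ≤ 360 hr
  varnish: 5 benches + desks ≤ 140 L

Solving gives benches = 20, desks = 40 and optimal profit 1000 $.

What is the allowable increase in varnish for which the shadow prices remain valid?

160

Binding constraints: assembly, varnish. The basis is B = [[6,6],[5,1]] with det -24.
Per unit increase in varnish, x* moves by d = (0.25, -0.25).
The basis stays optimal until desks reaches 0; allowable increase = 160 L.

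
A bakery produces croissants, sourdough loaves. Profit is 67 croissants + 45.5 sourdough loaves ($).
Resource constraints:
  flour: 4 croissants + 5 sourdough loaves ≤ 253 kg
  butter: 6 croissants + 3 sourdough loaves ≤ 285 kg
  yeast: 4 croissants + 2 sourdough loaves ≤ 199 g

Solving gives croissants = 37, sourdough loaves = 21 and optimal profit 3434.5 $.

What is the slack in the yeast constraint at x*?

yeast used = 4·37 + 2·21 = 190; slack = 199 − 190 = 9.

9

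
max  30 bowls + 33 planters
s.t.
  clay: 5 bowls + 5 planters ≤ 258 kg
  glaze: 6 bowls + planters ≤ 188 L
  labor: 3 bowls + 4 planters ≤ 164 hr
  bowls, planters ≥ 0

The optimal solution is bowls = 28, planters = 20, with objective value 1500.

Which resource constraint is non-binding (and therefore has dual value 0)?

clay: 240/258 (slack 18)
glaze: 188/188 (binding)
labor: 164/164 (binding)
By complementary slackness, a constraint with positive slack has shadow price 0 → clay.

clay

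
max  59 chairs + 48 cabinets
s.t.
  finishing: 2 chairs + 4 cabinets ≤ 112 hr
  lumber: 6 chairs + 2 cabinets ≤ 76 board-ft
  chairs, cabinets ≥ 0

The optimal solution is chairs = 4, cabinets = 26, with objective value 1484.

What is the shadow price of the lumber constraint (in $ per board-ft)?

At the optimum: finishing uses 112 of 112 (binding); lumber uses 76 of 76 (binding).
From A_Bᵀ y = c: 2·y_finishing + 6·y_lumber = 59; 4·y_finishing + 2·y_lumber = 48.
This yields shadow prices y_finishing = 8.5, y_lumber = 7.
Shadow price of lumber = 7.

7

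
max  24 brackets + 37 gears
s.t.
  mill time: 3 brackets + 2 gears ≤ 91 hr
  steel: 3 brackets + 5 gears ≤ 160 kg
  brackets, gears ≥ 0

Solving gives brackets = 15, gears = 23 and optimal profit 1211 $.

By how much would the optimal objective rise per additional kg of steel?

7

Both mill time and steel are binding at x*.
The binding rows give the dual system: 3·y_mill time + 3·y_steel = 24 and 2·y_mill time + 5·y_steel = 37.
Solving: y_mill time = 1, y_steel = 7.
Shadow price of steel = 7.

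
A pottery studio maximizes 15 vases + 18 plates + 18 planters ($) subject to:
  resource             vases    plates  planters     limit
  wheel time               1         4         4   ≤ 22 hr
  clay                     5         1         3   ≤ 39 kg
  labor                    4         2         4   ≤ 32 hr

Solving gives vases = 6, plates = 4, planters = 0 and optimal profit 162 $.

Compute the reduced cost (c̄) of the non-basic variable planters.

-6

Check each constraint at x*: wheel time 22/22 (tight); clay 34/39 (slack 5); labor 32/32 (tight).
Since clay is not tight, its dual is 0.
The binding rows give the dual system: 1·y_wheel time + 4·y_labor = 15 and 4·y_wheel time + 2·y_labor = 18.
→ y_wheel time = 3 and y_labor = 3.
Reduced cost of planters: c₃ − yᵀa₃ = 18 − (3·4 + 3·4) = 18 − 24 = -6.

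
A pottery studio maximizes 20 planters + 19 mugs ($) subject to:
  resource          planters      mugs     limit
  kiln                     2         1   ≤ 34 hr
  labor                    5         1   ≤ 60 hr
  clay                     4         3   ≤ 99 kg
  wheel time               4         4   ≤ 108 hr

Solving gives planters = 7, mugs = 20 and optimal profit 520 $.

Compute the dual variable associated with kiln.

1

Binding: kiln and wheel time. Non-binding: labor (5 unused), clay (11 unused).
Since labor, clay are not tight, their duals are 0.
The binding rows give the dual system: 2·y_kiln + 4·y_wheel time = 20 and 1·y_kiln + 4·y_wheel time = 19.
→ y_kiln = 1 and y_wheel time = 4.5.
Shadow price of kiln = 1.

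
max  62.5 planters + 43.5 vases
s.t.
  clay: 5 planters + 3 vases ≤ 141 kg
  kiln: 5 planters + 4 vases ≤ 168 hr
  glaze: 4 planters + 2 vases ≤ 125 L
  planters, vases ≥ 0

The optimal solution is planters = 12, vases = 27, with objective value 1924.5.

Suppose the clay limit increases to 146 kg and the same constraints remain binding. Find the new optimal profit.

Check each constraint at x*: clay 141/141 (tight); kiln 168/168 (tight); glaze 102/125 (slack 23).
By complementary slackness, y = 0 for the non-binding constraint.
The binding rows give the dual system: 5·y_clay + 5·y_kiln = 62.5 and 3·y_clay + 4·y_kiln = 43.5.
This yields shadow prices y_clay = 6.5, y_kiln = 6.
Δz = y_clay·Δb = 6.5 × (5) = 32.5, so new z* = 1924.5 + 32.5 = 1957.

1957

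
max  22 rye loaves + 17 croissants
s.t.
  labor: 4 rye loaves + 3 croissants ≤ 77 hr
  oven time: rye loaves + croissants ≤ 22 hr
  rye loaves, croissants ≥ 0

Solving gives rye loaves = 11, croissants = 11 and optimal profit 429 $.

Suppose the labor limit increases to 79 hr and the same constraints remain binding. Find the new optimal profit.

Both labor and oven time are binding at x*.
The binding rows give the dual system: 4·y_labor + 1·y_oven time = 22 and 3·y_labor + 1·y_oven time = 17.
→ y_labor = 5 and y_oven time = 2.
Δz = y_labor·Δb = 5 × (2) = 10, so new z* = 429 + 10 = 439.

439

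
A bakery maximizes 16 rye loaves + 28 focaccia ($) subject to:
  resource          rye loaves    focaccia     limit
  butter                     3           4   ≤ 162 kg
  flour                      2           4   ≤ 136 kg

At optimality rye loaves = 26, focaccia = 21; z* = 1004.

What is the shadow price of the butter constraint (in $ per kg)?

At the optimum: butter uses 162 of 162 (binding); flour uses 136 of 136 (binding).
The binding rows give the dual system: 3·y_butter + 2·y_flour = 16 and 4·y_butter + 4·y_flour = 28.
This yields shadow prices y_butter = 2, y_flour = 5.
Shadow price of butter = 2.

2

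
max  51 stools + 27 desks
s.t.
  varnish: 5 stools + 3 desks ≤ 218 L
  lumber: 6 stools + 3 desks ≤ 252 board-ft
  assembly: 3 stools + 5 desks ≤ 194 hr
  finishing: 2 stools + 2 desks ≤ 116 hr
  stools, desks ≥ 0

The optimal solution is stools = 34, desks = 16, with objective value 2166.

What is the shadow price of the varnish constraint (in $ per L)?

3

At the optimum: varnish uses 218 of 218 (binding); lumber uses 252 of 252 (binding); assembly uses 182 of 194 (slack = 12); finishing uses 100 of 116 (slack = 16).
Slack constraints have shadow price 0 (complementary slackness).
The binding rows give the dual system: 5·y_varnish + 6·y_lumber = 51 and 3·y_varnish + 3·y_lumber = 27.
This yields shadow prices y_varnish = 3, y_lumber = 6.
Shadow price of varnish = 3.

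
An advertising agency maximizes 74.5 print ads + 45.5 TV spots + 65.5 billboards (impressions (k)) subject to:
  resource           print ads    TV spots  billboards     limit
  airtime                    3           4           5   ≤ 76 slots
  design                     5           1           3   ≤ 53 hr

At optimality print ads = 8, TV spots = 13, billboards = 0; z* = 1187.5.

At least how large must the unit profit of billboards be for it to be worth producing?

At the optimum: airtime uses 76 of 76 (binding); design uses 53 of 53 (binding).
The binding rows give the dual system: 3·y_airtime + 5·y_design = 74.5 and 4·y_airtime + 1·y_design = 45.5.
→ y_airtime = 9 and y_design = 9.5.
billboards enters the basis when its profit ≥ yᵀa₃ = 9·5 + 9.5·3 = 73.5.

73.5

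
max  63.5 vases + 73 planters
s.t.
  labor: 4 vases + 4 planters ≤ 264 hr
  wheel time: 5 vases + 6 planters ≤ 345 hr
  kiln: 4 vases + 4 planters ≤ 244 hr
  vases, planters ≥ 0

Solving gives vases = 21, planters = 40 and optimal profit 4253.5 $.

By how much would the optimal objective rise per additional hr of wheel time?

9.5

At the optimum: labor uses 244 of 264 (slack = 20); wheel time uses 345 of 345 (binding); kiln uses 244 of 244 (binding).
By complementary slackness, y = 0 for the non-binding constraint.
The binding rows give the dual system: 5·y_wheel time + 4·y_kiln = 63.5 and 6·y_wheel time + 4·y_kiln = 73.
→ y_wheel time = 9.5 and y_kiln = 4.
Shadow price of wheel time = 9.5.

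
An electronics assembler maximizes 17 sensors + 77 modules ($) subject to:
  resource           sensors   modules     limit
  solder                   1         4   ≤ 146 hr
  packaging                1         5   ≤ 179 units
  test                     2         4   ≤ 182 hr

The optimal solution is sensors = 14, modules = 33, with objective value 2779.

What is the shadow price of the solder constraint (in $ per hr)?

Binding: solder and packaging. Non-binding: test (22 unused).
Slack constraints have shadow price 0 (complementary slackness).
From A_Bᵀ y = c: 1·y_solder + 1·y_packaging = 17; 4·y_solder + 5·y_packaging = 77.
Solving: y_solder = 8, y_packaging = 9.
Shadow price of solder = 8.

8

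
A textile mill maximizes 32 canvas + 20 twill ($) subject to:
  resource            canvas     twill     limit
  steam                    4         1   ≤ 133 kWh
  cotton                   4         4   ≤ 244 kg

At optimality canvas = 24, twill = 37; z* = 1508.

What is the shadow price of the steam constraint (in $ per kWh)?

Check each constraint at x*: steam 133/133 (tight); cotton 244/244 (tight).
The binding rows give the dual system: 4·y_steam + 4·y_cotton = 32 and 1·y_steam + 4·y_cotton = 20.
Solving: y_steam = 4, y_cotton = 4.
Shadow price of steam = 4.

4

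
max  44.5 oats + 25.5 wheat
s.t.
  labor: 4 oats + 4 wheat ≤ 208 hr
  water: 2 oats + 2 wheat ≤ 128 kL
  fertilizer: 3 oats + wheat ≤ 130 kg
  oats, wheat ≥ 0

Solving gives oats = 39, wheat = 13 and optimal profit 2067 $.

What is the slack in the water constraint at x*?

24

water used = 2·39 + 2·13 = 104; slack = 128 − 104 = 24.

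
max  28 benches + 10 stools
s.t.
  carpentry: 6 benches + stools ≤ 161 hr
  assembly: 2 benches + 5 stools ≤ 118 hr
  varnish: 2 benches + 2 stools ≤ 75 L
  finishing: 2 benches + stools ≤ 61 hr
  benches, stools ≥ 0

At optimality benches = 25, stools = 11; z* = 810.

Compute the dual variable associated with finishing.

8

At the optimum: carpentry uses 161 of 161 (binding); assembly uses 105 of 118 (slack = 13); varnish uses 72 of 75 (slack = 3); finishing uses 61 of 61 (binding).
Since assembly, varnish are not tight, their duals are 0.
The binding rows give the dual system: 6·y_carpentry + 2·y_finishing = 28 and 1·y_carpentry + 1·y_finishing = 10.
This yields shadow prices y_carpentry = 2, y_finishing = 8.
Shadow price of finishing = 8.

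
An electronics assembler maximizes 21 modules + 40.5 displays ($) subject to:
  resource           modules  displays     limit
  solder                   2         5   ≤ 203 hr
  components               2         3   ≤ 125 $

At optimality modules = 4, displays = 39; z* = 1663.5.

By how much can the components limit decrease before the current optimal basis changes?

3.2

Binding constraints: solder, components. The basis is B = [[2,5],[2,3]] with det -4.
Per unit decrease in components, x* moves by d = (-1.25, 0.5).
The basis stays optimal until modules reaches 0; allowable decrease = 3.2 $.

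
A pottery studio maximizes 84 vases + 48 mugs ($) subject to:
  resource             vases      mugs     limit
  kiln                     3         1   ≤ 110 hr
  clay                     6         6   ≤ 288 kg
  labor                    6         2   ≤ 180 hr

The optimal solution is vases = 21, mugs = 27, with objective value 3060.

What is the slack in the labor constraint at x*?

labor used = 6·21 + 2·27 = 180; slack = 180 − 180 = 0.

0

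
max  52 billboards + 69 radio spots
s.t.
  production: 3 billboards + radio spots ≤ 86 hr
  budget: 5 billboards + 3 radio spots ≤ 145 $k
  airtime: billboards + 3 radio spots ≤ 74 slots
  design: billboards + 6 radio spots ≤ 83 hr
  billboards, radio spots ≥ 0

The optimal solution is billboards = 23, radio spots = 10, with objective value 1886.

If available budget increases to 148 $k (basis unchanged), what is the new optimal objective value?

Check each constraint at x*: production 79/86 (slack 7); budget 145/145 (tight); airtime 53/74 (slack 21); design 83/83 (tight).
By complementary slackness, y = 0 for the non-binding constraints.
The binding rows give the dual system: 5·y_budget + 1·y_design = 52 and 3·y_budget + 6·y_design = 69.
Solving: y_budget = 9, y_design = 7.
Δz = y_budget·Δb = 9 × (3) = 27, so new z* = 1886 + 27 = 1913.

1913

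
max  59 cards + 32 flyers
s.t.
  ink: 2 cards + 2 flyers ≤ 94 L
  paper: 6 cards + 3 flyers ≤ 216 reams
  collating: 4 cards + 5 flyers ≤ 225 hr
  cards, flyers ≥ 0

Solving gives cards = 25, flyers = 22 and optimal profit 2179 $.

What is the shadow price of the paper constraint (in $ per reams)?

9

Check each constraint at x*: ink 94/94 (tight); paper 216/216 (tight); collating 210/225 (slack 15).
By complementary slackness, y = 0 for the non-binding constraint.
The binding rows give the dual system: 2·y_ink + 6·y_paper = 59 and 2·y_ink + 3·y_paper = 32.
This yields shadow prices y_ink = 2.5, y_paper = 9.
Shadow price of paper = 9.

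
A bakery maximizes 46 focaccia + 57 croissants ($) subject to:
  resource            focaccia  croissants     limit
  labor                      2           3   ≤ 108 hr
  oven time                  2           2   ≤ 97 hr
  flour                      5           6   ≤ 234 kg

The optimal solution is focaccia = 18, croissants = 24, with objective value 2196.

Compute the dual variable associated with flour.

At the optimum: labor uses 108 of 108 (binding); oven time uses 84 of 97 (slack = 13); flour uses 234 of 234 (binding).
Since oven time is not tight, its dual is 0.
Dual feasibility on the basic columns requires 2·y_labor + 5·y_flour = 46, 3·y_labor + 6·y_flour = 57.
→ y_labor = 3 and y_flour = 8.
Shadow price of flour = 8.

8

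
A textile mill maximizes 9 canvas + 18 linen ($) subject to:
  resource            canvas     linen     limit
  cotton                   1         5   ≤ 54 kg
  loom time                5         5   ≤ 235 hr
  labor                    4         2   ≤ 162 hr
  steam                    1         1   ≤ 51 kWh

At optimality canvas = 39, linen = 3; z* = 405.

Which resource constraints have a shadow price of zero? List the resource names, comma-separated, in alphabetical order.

cotton: 54/54 (binding)
loom time: 210/235 (slack 25)
labor: 162/162 (binding)
steam: 42/51 (slack 9)
By complementary slackness, a constraint with positive slack has shadow price 0 → loom time, steam.

loom time, steam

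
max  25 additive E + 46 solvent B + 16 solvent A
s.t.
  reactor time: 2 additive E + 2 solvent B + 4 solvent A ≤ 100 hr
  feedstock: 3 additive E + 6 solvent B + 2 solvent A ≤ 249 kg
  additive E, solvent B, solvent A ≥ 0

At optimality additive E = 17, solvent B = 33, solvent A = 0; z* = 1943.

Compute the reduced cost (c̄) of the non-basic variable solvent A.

-6

Both reactor time and feedstock are binding at x*.
From A_Bᵀ y = c: 2·y_reactor time + 3·y_feedstock = 25; 2·y_reactor time + 6·y_feedstock = 46.
Solving: y_reactor time = 2, y_feedstock = 7.
Reduced cost of solvent A: c₃ − yᵀa₃ = 16 − (2·4 + 7·2) = 16 − 22 = -6.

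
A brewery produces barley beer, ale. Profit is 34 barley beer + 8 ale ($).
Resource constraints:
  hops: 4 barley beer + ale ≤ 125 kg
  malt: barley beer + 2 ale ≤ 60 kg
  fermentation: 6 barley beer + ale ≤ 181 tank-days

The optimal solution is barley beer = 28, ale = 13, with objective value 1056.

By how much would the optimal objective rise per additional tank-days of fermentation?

Binding: hops and fermentation. Non-binding: malt (6 unused).
By complementary slackness, y = 0 for the non-binding constraint.
The binding rows give the dual system: 4·y_hops + 6·y_fermentation = 34 and 1·y_hops + 1·y_fermentation = 8.
→ y_hops = 7 and y_fermentation = 1.
Shadow price of fermentation = 1.

1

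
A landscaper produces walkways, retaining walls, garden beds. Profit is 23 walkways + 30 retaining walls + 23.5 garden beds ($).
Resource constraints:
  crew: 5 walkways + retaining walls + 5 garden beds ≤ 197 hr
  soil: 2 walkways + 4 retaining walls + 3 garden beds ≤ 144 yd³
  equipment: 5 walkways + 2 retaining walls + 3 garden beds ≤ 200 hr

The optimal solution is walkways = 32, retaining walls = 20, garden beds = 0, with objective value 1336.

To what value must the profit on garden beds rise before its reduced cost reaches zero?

25.5

Check each constraint at x*: crew 180/197 (slack 17); soil 144/144 (tight); equipment 200/200 (tight).
By complementary slackness, y = 0 for the non-binding constraint.
From A_Bᵀ y = c: 2·y_soil + 5·y_equipment = 23; 4·y_soil + 2·y_equipment = 30.
→ y_soil = 6.5 and y_equipment = 2.
garden beds enters the basis when its profit ≥ yᵀa₃ = 6.5·3 + 2·3 = 25.5.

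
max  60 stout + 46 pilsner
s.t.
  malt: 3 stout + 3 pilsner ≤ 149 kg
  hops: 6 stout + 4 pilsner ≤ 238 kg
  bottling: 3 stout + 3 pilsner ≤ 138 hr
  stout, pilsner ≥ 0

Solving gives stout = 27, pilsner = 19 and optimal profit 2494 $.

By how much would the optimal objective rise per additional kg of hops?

At the optimum: malt uses 138 of 149 (slack = 11); hops uses 238 of 238 (binding); bottling uses 138 of 138 (binding).
Slack constraints have shadow price 0 (complementary slackness).
The binding rows give the dual system: 6·y_hops + 3·y_bottling = 60 and 4·y_hops + 3·y_bottling = 46.
→ y_hops = 7 and y_bottling = 6.
Shadow price of hops = 7.

7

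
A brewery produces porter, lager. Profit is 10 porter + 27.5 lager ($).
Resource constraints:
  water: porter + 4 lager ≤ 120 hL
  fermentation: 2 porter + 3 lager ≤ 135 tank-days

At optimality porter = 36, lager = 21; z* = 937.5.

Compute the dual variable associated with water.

Check each constraint at x*: water 120/120 (tight); fermentation 135/135 (tight).
From A_Bᵀ y = c: 1·y_water + 2·y_fermentation = 10; 4·y_water + 3·y_fermentation = 27.5.
Solving: y_water = 5, y_fermentation = 2.5.
Shadow price of water = 5.

5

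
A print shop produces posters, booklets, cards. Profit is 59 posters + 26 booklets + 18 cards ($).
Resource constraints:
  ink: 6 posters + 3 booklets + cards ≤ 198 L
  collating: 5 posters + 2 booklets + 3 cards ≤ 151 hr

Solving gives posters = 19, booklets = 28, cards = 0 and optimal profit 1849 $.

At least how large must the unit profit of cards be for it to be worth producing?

Check each constraint at x*: ink 198/198 (tight); collating 151/151 (tight).
The binding rows give the dual system: 6·y_ink + 5·y_collating = 59 and 3·y_ink + 2·y_collating = 26.
→ y_ink = 4 and y_collating = 7.
cards enters the basis when its profit ≥ yᵀa₃ = 4·1 + 7·3 = 25.

25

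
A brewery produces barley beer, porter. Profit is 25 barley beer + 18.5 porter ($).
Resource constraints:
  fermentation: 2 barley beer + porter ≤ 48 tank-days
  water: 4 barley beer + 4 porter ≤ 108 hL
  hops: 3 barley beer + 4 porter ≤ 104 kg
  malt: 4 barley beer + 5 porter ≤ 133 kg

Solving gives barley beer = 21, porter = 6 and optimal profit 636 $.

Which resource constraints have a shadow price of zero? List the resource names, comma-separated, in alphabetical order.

hops, malt

fermentation: 48/48 (binding)
water: 108/108 (binding)
hops: 87/104 (slack 17)
malt: 114/133 (slack 19)
By complementary slackness, a constraint with positive slack has shadow price 0 → hops, malt.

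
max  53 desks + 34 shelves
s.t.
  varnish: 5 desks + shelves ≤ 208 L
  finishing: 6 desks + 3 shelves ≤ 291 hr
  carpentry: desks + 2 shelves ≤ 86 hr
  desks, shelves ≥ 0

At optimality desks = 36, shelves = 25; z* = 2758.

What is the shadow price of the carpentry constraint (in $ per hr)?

5

Check each constraint at x*: varnish 205/208 (slack 3); finishing 291/291 (tight); carpentry 86/86 (tight).
Since varnish is not tight, its dual is 0.
Dual feasibility on the basic columns requires 6·y_finishing + 1·y_carpentry = 53, 3·y_finishing + 2·y_carpentry = 34.
This yields shadow prices y_finishing = 8, y_carpentry = 5.
Shadow price of carpentry = 5.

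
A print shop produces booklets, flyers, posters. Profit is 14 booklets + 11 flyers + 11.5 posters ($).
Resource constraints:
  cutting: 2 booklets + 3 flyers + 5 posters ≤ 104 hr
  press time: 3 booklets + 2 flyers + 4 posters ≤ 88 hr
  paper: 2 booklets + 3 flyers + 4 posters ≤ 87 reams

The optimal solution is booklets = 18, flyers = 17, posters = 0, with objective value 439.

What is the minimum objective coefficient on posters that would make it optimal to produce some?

20

Check each constraint at x*: cutting 87/104 (slack 17); press time 88/88 (tight); paper 87/87 (tight).
Slack constraints have shadow price 0 (complementary slackness).
The binding rows give the dual system: 3·y_press time + 2·y_paper = 14 and 2·y_press time + 3·y_paper = 11.
→ y_press time = 4 and y_paper = 1.
posters enters the basis when its profit ≥ yᵀa₃ = 4·4 + 1·4 = 20.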